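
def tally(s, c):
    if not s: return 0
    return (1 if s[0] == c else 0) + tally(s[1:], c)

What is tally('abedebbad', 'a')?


s[0]='a' == 'a' -> 1
s[0]='b' != 'a' -> 0
s[0]='e' != 'a' -> 0
s[0]='d' != 'a' -> 0
s[0]='e' != 'a' -> 0
s[0]='b' != 'a' -> 0
s[0]='b' != 'a' -> 0
s[0]='a' == 'a' -> 1
s[0]='d' != 'a' -> 0
Sum: 1 + 0 + 0 + 0 + 0 + 0 + 0 + 1 + 0 = 2

2


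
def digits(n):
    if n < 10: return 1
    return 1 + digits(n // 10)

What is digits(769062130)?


digits(769062130) = 1 + digits(76906213)
digits(76906213) = 1 + digits(7690621)
digits(7690621) = 1 + digits(769062)
digits(769062) = 1 + digits(76906)
digits(76906) = 1 + digits(7690)
digits(7690) = 1 + digits(769)
digits(769) = 1 + digits(76)
digits(76) = 1 + digits(7)
digits(7) = 1  (base case: 7 < 10)
Unwinding: 1 + 1 + 1 + 1 + 1 + 1 + 1 + 1 + 1 = 9

9


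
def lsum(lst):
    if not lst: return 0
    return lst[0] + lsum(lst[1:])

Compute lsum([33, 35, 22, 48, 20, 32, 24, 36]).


lsum([33, 35, 22, 48, 20, 32, 24, 36]) = 33 + lsum([35, 22, 48, 20, 32, 24, 36])
lsum([35, 22, 48, 20, 32, 24, 36]) = 35 + lsum([22, 48, 20, 32, 24, 36])
lsum([22, 48, 20, 32, 24, 36]) = 22 + lsum([48, 20, 32, 24, 36])
lsum([48, 20, 32, 24, 36]) = 48 + lsum([20, 32, 24, 36])
lsum([20, 32, 24, 36]) = 20 + lsum([32, 24, 36])
lsum([32, 24, 36]) = 32 + lsum([24, 36])
lsum([24, 36]) = 24 + lsum([36])
lsum([36]) = 36 + lsum([])
lsum([]) = 0  (base case)
Total: 33 + 35 + 22 + 48 + 20 + 32 + 24 + 36 + 0 = 250

250


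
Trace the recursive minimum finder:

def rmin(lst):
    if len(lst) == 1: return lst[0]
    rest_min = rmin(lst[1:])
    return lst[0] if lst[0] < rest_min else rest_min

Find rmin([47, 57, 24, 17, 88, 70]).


rmin([47, 57, 24, 17, 88, 70]): compare 47 with rmin([57, 24, 17, 88, 70])
rmin([57, 24, 17, 88, 70]): compare 57 with rmin([24, 17, 88, 70])
rmin([24, 17, 88, 70]): compare 24 with rmin([17, 88, 70])
rmin([17, 88, 70]): compare 17 with rmin([88, 70])
rmin([88, 70]): compare 88 with rmin([70])
rmin([70]) = 70  (base case)
Compare 88 with 70 -> 70
Compare 17 with 70 -> 17
Compare 24 with 17 -> 17
Compare 57 with 17 -> 17
Compare 47 with 17 -> 17

17


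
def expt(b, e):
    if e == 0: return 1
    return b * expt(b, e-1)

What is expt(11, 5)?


expt(11, 5)
= 11 * expt(11, 4)
= 11 * 11 * expt(11, 3)
= 11 * 11 * 11 * expt(11, 2)
= 11 * 11 * 11 * 11 * expt(11, 1)
= 11 * 11 * 11 * 11 * 11 * expt(11, 0)
= 11 * 11 * 11 * 11 * 11 * 1
= 161051

161051


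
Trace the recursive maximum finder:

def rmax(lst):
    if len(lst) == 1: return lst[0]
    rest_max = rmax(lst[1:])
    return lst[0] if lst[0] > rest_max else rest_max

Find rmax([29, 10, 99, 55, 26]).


rmax([29, 10, 99, 55, 26]): compare 29 with rmax([10, 99, 55, 26])
rmax([10, 99, 55, 26]): compare 10 with rmax([99, 55, 26])
rmax([99, 55, 26]): compare 99 with rmax([55, 26])
rmax([55, 26]): compare 55 with rmax([26])
rmax([26]) = 26  (base case)
Compare 55 with 26 -> 55
Compare 99 with 55 -> 99
Compare 10 with 99 -> 99
Compare 29 with 99 -> 99

99


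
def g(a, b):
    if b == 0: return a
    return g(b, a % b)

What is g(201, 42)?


g(201, 42) = g(42, 33)
g(42, 33) = g(33, 9)
g(33, 9) = g(9, 6)
g(9, 6) = g(6, 3)
g(6, 3) = g(3, 0)
g(3, 0) = 3  (base case)

3


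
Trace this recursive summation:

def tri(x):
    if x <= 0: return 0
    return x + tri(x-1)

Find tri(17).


tri(17)
= 17 + 16 + 15 + 14 + 13 + 12 + 11 + 10 + 9 + 8 + 7 + 6 + 5 + 4 + 3 + 2 + 1 + tri(0)
= 17 + 16 + 15 + 14 + 13 + 12 + 11 + 10 + 9 + 8 + 7 + 6 + 5 + 4 + 3 + 2 + 1 + 0
= 153

153


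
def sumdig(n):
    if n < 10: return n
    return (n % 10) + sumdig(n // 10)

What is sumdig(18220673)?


sumdig(18220673) = 3 + sumdig(1822067)
sumdig(1822067) = 7 + sumdig(182206)
sumdig(182206) = 6 + sumdig(18220)
sumdig(18220) = 0 + sumdig(1822)
sumdig(1822) = 2 + sumdig(182)
sumdig(182) = 2 + sumdig(18)
sumdig(18) = 8 + sumdig(1)
sumdig(1) = 1  (base case)
Total: 3 + 7 + 6 + 0 + 2 + 2 + 8 + 1 = 29

29


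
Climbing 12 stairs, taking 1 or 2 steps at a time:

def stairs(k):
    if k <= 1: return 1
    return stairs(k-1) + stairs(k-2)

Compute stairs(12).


Building up from base cases:
stairs(0) = 1
stairs(1) = 1
stairs(2) = stairs(1) + stairs(0) = 1 + 1 = 2
stairs(3) = stairs(2) + stairs(1) = 2 + 1 = 3
stairs(4) = stairs(3) + stairs(2) = 3 + 2 = 5
stairs(5) = stairs(4) + stairs(3) = 5 + 3 = 8
stairs(6) = stairs(5) + stairs(4) = 8 + 5 = 13
stairs(7) = stairs(6) + stairs(5) = 13 + 8 = 21
stairs(8) = stairs(7) + stairs(6) = 21 + 13 = 34
stairs(9) = stairs(8) + stairs(7) = 34 + 21 = 55
stairs(10) = stairs(9) + stairs(8) = 55 + 34 = 89
stairs(11) = stairs(10) + stairs(9) = 89 + 55 = 144
stairs(12) = stairs(11) + stairs(10) = 144 + 89 = 233

233


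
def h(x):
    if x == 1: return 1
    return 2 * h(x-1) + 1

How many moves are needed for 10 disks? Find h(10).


h(10) = 2 * h(9) + 1
h(9) = 2 * h(8) + 1
h(8) = 2 * h(7) + 1
h(7) = 2 * h(6) + 1
h(6) = 2 * h(5) + 1
h(5) = 2 * h(4) + 1
h(4) = 2 * h(3) + 1
h(3) = 2 * h(2) + 1
h(2) = 2 * h(1) + 1
h(1) = 1  (base case)
h(2) = 2 * 1 + 1 = 3
h(3) = 2 * 3 + 1 = 7
h(4) = 2 * 7 + 1 = 15
h(5) = 2 * 15 + 1 = 31
h(6) = 2 * 31 + 1 = 63
h(7) = 2 * 63 + 1 = 127
h(8) = 2 * 127 + 1 = 255
h(9) = 2 * 255 + 1 = 511
h(10) = 2 * 511 + 1 = 1023

1023


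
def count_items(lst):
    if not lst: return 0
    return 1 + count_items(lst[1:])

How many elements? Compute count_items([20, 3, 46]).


count_items([20, 3, 46]) = 1 + count_items([3, 46])
count_items([3, 46]) = 1 + count_items([46])
count_items([46]) = 1 + count_items([])
count_items([]) = 0  (base case)
Unwinding: 1 + 1 + 1 + 0 = 3

3


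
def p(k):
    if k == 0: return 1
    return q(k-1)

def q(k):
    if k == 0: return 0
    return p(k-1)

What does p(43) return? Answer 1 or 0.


p(43) = q(42)
q(42) = p(41)
p(41) = q(40)
q(40) = p(39)
p(39) = q(38)
q(38) = p(37)
p(37) = q(36)
q(36) = p(35)
p(35) = q(34)
q(34) = p(33)
p(33) = q(32)
q(32) = p(31)
p(31) = q(30)
q(30) = p(29)
p(29) = q(28)
q(28) = p(27)
p(27) = q(26)
q(26) = p(25)
p(25) = q(24)
q(24) = p(23)
p(23) = q(22)
q(22) = p(21)
p(21) = q(20)
q(20) = p(19)
p(19) = q(18)
q(18) = p(17)
p(17) = q(16)
q(16) = p(15)
p(15) = q(14)
q(14) = p(13)
p(13) = q(12)
q(12) = p(11)
p(11) = q(10)
q(10) = p(9)
p(9) = q(8)
q(8) = p(7)
p(7) = q(6)
q(6) = p(5)
p(5) = q(4)
q(4) = p(3)
p(3) = q(2)
q(2) = p(1)
p(1) = q(0)
q(0) = 0  (base case)
Result: 0

0


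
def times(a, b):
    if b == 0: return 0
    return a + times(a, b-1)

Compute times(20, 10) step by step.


times(20, 10) = 20 + times(20, 9)
times(20, 9) = 20 + times(20, 8)
times(20, 8) = 20 + times(20, 7)
times(20, 7) = 20 + times(20, 6)
times(20, 6) = 20 + times(20, 5)
times(20, 5) = 20 + times(20, 4)
times(20, 4) = 20 + times(20, 3)
times(20, 3) = 20 + times(20, 2)
times(20, 2) = 20 + times(20, 1)
times(20, 1) = 20 + times(20, 0)
times(20, 0) = 0  (base case)
Total: 20 + 20 + 20 + 20 + 20 + 20 + 20 + 20 + 20 + 20 + 0 = 200

200


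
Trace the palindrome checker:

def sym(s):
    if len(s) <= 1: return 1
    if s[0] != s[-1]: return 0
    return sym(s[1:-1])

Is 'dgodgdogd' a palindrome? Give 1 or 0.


sym('dgodgdogd'): s[0]='d' == s[-1]='d' -> check sym('godgdog')
sym('godgdog'): s[0]='g' == s[-1]='g' -> check sym('odgdo')
sym('odgdo'): s[0]='o' == s[-1]='o' -> check sym('dgd')
sym('dgd'): s[0]='d' == s[-1]='d' -> check sym('g')
sym('g'): len <= 1 -> return 1  (base case)
Result: 1 (palindrome)

1


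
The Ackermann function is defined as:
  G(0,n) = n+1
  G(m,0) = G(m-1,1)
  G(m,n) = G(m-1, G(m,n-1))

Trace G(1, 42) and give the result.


G(1, 42) = G(0, G(1, 41))
  G(1, 41) = G(0, G(1, 40))
    G(1, 40) = G(0, G(1, 39))
      G(1, 39) = G(0, G(1, 38))
        G(1, 38) = G(0, G(1, 37))
          G(1, 37) = G(0, G(1, 36))
          G(1, 36) = G(0, G(1, 35))
          G(1, 35) = G(0, G(1, 34))
          G(1, 34) = G(0, G(1, 33))
          G(1, 33) = G(0, G(1, 32))
          G(1, 32) = G(0, G(1, 31))
          G(1, 31) = G(0, G(1, 30))
          G(1, 30) = G(0, G(1, 29))
          G(1, 29) = G(0, G(1, 28))
          G(1, 28) = G(0, G(1, 27))
          G(1, 27) = G(0, G(1, 26))
          G(1, 26) = G(0, G(1, 25))
          G(1, 25) = G(0, G(1, 24))
          G(1, 24) = G(0, G(1, 23))
          G(1, 23) = G(0, G(1, 22))
          G(1, 22) = G(0, G(1, 21))
          G(1, 21) = G(0, G(1, 20))
          G(1, 20) = G(0, G(1, 19))
          G(1, 19) = G(0, G(1, 18))
          G(1, 18) = G(0, G(1, 17))
... (trace truncated)
Result: G(1, 42) = 44

44


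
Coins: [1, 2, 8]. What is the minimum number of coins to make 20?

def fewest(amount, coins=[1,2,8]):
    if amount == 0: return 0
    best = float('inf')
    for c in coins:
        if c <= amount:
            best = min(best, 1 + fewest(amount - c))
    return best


Building up with DP:
fewest(0) = 0
fewest(1) = min(1+fewest(0)=1+0=1) = 1
fewest(2) = min(1+fewest(1)=1+1=2, 1+fewest(0)=1+0=1) = 1
fewest(3) = min(1+fewest(2)=1+1=2, 1+fewest(1)=1+1=2) = 2
fewest(4) = min(1+fewest(3)=1+2=3, 1+fewest(2)=1+1=2) = 2
fewest(5) = min(1+fewest(4)=1+2=3, 1+fewest(3)=1+2=3) = 3
fewest(6) = min(1+fewest(5)=1+3=4, 1+fewest(4)=1+2=3) = 3
fewest(7) = min(1+fewest(6)=1+3=4, 1+fewest(5)=1+3=4) = 4
fewest(8) = min(1+fewest(7)=1+4=5, 1+fewest(6)=1+3=4, 1+fewest(0)=1+0=1) = 1
fewest(9) = min(1+fewest(8)=1+1=2, 1+fewest(7)=1+4=5, 1+fewest(1)=1+1=2) = 2
fewest(10) = min(1+fewest(9)=1+2=3, 1+fewest(8)=1+1=2, 1+fewest(2)=1+1=2) = 2
fewest(11) = min(1+fewest(10)=1+2=3, 1+fewest(9)=1+2=3, 1+fewest(3)=1+2=3) = 3
fewest(12) = min(1+fewest(11)=1+3=4, 1+fewest(10)=1+2=3, 1+fewest(4)=1+2=3) = 3
fewest(13) = min(1+fewest(12)=1+3=4, 1+fewest(11)=1+3=4, 1+fewest(5)=1+3=4) = 4
fewest(14) = min(1+fewest(13)=1+4=5, 1+fewest(12)=1+3=4, 1+fewest(6)=1+3=4) = 4
fewest(15) = min(1+fewest(14)=1+4=5, 1+fewest(13)=1+4=5, 1+fewest(7)=1+4=5) = 5
fewest(16) = min(1+fewest(15)=1+5=6, 1+fewest(14)=1+4=5, 1+fewest(8)=1+1=2) = 2
fewest(17) = min(1+fewest(16)=1+2=3, 1+fewest(15)=1+5=6, 1+fewest(9)=1+2=3) = 3
fewest(18) = min(1+fewest(17)=1+3=4, 1+fewest(16)=1+2=3, 1+fewest(10)=1+2=3) = 3
fewest(19) = min(1+fewest(18)=1+3=4, 1+fewest(17)=1+3=4, 1+fewest(11)=1+3=4) = 4
fewest(20) = min(1+fewest(19)=1+4=5, 1+fewest(18)=1+3=4, 1+fewest(12)=1+3=4) = 4

4


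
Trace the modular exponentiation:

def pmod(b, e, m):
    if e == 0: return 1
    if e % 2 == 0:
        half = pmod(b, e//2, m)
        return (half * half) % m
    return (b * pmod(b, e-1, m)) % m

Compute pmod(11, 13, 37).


pmod(11, 13, 37): e is odd, compute pmod(11, 12, 37)
  pmod(11, 12, 37): e is even, compute pmod(11, 6, 37)
    pmod(11, 6, 37): e is even, compute pmod(11, 3, 37)
      pmod(11, 3, 37): e is odd, compute pmod(11, 2, 37)
        pmod(11, 2, 37): e is even, compute pmod(11, 1, 37)
          pmod(11, 1, 37): e is odd, compute pmod(11, 0, 37)
          pmod(11, 0, 37) = 1
          (11 * 1) % 37 = 11
        half=11, (11*11) % 37 = 10
      (11 * 10) % 37 = 36
    half=36, (36*36) % 37 = 1
  half=1, (1*1) % 37 = 1
(11 * 1) % 37 = 11

11


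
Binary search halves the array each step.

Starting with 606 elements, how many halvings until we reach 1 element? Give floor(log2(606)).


606 / 2 = 303
303 / 2 = 151
151 / 2 = 75
75 / 2 = 37
37 / 2 = 18
18 / 2 = 9
9 / 2 = 4
4 / 2 = 2
2 / 2 = 1
Reached 1 after 9 halvings

9


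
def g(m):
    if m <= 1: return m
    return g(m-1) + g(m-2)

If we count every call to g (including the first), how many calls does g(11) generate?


Let C(n) = total calls for g(n)
C(0) = 1, C(1) = 1
C(2) = 1 + C(1) + C(0) = 1 + 1 + 1 = 3
C(3) = 1 + C(2) + C(1) = 1 + 3 + 1 = 5
C(4) = 1 + C(3) + C(2) = 1 + 5 + 3 = 9
C(5) = 1 + C(4) + C(3) = 1 + 9 + 5 = 15
C(6) = 1 + C(5) + C(4) = 1 + 15 + 9 = 25
C(7) = 1 + C(6) + C(5) = 1 + 25 + 15 = 41
C(8) = 1 + C(7) + C(6) = 1 + 41 + 25 = 67
C(9) = 1 + C(8) + C(7) = 1 + 67 + 41 = 109
C(10) = 1 + C(9) + C(8) = 1 + 109 + 67 = 177
C(11) = 1 + C(10) + C(9) = 1 + 177 + 109 = 287

287


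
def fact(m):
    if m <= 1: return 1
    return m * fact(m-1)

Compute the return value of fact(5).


fact(5)
= 5 * fact(4)
= 5 * 4 * fact(3)
= 5 * 4 * 3 * fact(2)
= 5 * 4 * 3 * 2 * fact(1)
= 5 * 4 * 3 * 2 * 1
= 120

120


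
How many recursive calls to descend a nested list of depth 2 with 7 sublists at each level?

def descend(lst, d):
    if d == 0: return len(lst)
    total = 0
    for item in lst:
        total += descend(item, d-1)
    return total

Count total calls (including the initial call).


At depth 0 (root): 1 call
At depth 1: each of 1 parents calls descend on 7 children = 7 calls
At depth 2: each of 7 parents calls descend on 7 children = 49 calls
Total: 1 + 7 + 49 = 57

57


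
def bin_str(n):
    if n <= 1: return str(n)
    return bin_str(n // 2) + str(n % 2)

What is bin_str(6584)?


bin_str(6584) = bin_str(3292) + '0'
bin_str(3292) = bin_str(1646) + '0'
bin_str(1646) = bin_str(823) + '0'
bin_str(823) = bin_str(411) + '1'
bin_str(411) = bin_str(205) + '1'
bin_str(205) = bin_str(102) + '1'
bin_str(102) = bin_str(51) + '0'
bin_str(51) = bin_str(25) + '1'
bin_str(25) = bin_str(12) + '1'
bin_str(12) = bin_str(6) + '0'
bin_str(6) = bin_str(3) + '0'
bin_str(3) = bin_str(1) + '1'
bin_str(1) = '1'  (base case)
Concatenating: '1' + '1' + '0' + '0' + '1' + '1' + '0' + '1' + '1' + '1' + '0' + '0' + '0' = '1100110111000'

1100110111000


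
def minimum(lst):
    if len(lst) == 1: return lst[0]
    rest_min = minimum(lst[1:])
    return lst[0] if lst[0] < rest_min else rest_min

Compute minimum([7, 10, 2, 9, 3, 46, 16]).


minimum([7, 10, 2, 9, 3, 46, 16]): compare 7 with minimum([10, 2, 9, 3, 46, 16])
minimum([10, 2, 9, 3, 46, 16]): compare 10 with minimum([2, 9, 3, 46, 16])
minimum([2, 9, 3, 46, 16]): compare 2 with minimum([9, 3, 46, 16])
minimum([9, 3, 46, 16]): compare 9 with minimum([3, 46, 16])
minimum([3, 46, 16]): compare 3 with minimum([46, 16])
minimum([46, 16]): compare 46 with minimum([16])
minimum([16]) = 16  (base case)
Compare 46 with 16 -> 16
Compare 3 with 16 -> 3
Compare 9 with 3 -> 3
Compare 2 with 3 -> 2
Compare 10 with 2 -> 2
Compare 7 with 2 -> 2

2


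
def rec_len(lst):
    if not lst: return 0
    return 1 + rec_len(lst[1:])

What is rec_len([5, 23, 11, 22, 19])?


rec_len([5, 23, 11, 22, 19]) = 1 + rec_len([23, 11, 22, 19])
rec_len([23, 11, 22, 19]) = 1 + rec_len([11, 22, 19])
rec_len([11, 22, 19]) = 1 + rec_len([22, 19])
rec_len([22, 19]) = 1 + rec_len([19])
rec_len([19]) = 1 + rec_len([])
rec_len([]) = 0  (base case)
Unwinding: 1 + 1 + 1 + 1 + 1 + 0 = 5

5


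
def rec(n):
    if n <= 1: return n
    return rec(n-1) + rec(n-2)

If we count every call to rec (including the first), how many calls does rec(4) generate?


Let C(n) = total calls for rec(n)
C(0) = 1, C(1) = 1
C(2) = 1 + C(1) + C(0) = 1 + 1 + 1 = 3
C(3) = 1 + C(2) + C(1) = 1 + 3 + 1 = 5
C(4) = 1 + C(3) + C(2) = 1 + 5 + 3 = 9

9


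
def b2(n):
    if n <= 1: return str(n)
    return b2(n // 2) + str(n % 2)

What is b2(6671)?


b2(6671) = b2(3335) + '1'
b2(3335) = b2(1667) + '1'
b2(1667) = b2(833) + '1'
b2(833) = b2(416) + '1'
b2(416) = b2(208) + '0'
b2(208) = b2(104) + '0'
b2(104) = b2(52) + '0'
b2(52) = b2(26) + '0'
b2(26) = b2(13) + '0'
b2(13) = b2(6) + '1'
b2(6) = b2(3) + '0'
b2(3) = b2(1) + '1'
b2(1) = '1'  (base case)
Concatenating: '1' + '1' + '0' + '1' + '0' + '0' + '0' + '0' + '0' + '1' + '1' + '1' + '1' = '1101000001111'

1101000001111


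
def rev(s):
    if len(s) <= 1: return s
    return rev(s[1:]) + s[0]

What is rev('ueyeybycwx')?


rev('ueyeybycwx') = rev('eyeybycwx') + 'u'
rev('eyeybycwx') = rev('yeybycwx') + 'e'
rev('yeybycwx') = rev('eybycwx') + 'y'
rev('eybycwx') = rev('ybycwx') + 'e'
rev('ybycwx') = rev('bycwx') + 'y'
rev('bycwx') = rev('ycwx') + 'b'
rev('ycwx') = rev('cwx') + 'y'
rev('cwx') = rev('wx') + 'c'
rev('wx') = rev('x') + 'w'
rev('x') = 'x'  (base case)
Concatenating: 'x' + 'w' + 'c' + 'y' + 'b' + 'y' + 'e' + 'y' + 'e' + 'u' = 'xwcybyeyeu'

xwcybyeyeu


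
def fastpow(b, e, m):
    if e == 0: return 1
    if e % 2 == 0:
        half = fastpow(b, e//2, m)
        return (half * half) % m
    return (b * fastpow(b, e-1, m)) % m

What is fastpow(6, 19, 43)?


fastpow(6, 19, 43): e is odd, compute fastpow(6, 18, 43)
  fastpow(6, 18, 43): e is even, compute fastpow(6, 9, 43)
    fastpow(6, 9, 43): e is odd, compute fastpow(6, 8, 43)
      fastpow(6, 8, 43): e is even, compute fastpow(6, 4, 43)
        fastpow(6, 4, 43): e is even, compute fastpow(6, 2, 43)
          fastpow(6, 2, 43): e is even, compute fastpow(6, 1, 43)
          fastpow(6, 1, 43): e is odd, compute fastpow(6, 0, 43)
          fastpow(6, 0, 43) = 1
          (6 * 1) % 43 = 6
          half=6, (6*6) % 43 = 36
        half=36, (36*36) % 43 = 6
      half=6, (6*6) % 43 = 36
    (6 * 36) % 43 = 1
  half=1, (1*1) % 43 = 1
(6 * 1) % 43 = 6

6


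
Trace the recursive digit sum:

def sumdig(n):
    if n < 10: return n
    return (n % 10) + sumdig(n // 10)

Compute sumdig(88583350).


sumdig(88583350) = 0 + sumdig(8858335)
sumdig(8858335) = 5 + sumdig(885833)
sumdig(885833) = 3 + sumdig(88583)
sumdig(88583) = 3 + sumdig(8858)
sumdig(8858) = 8 + sumdig(885)
sumdig(885) = 5 + sumdig(88)
sumdig(88) = 8 + sumdig(8)
sumdig(8) = 8  (base case)
Total: 0 + 5 + 3 + 3 + 8 + 5 + 8 + 8 = 40

40


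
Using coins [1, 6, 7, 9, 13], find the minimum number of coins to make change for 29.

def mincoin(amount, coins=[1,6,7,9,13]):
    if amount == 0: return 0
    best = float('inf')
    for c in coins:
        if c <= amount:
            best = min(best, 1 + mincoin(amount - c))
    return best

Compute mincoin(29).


Building up with DP:
mincoin(0) = 0
mincoin(1) = min(1+mincoin(0)=1+0=1) = 1
mincoin(2) = min(1+mincoin(1)=1+1=2) = 2
mincoin(3) = min(1+mincoin(2)=1+2=3) = 3
mincoin(4) = min(1+mincoin(3)=1+3=4) = 4
mincoin(5) = min(1+mincoin(4)=1+4=5) = 5
mincoin(6) = min(1+mincoin(5)=1+5=6, 1+mincoin(0)=1+0=1) = 1
mincoin(7) = min(1+mincoin(6)=1+1=2, 1+mincoin(1)=1+1=2, 1+mincoin(0)=1+0=1) = 1
mincoin(8) = min(1+mincoin(7)=1+1=2, 1+mincoin(2)=1+2=3, 1+mincoin(1)=1+1=2) = 2
mincoin(9) = min(1+mincoin(8)=1+2=3, 1+mincoin(3)=1+3=4, 1+mincoin(2)=1+2=3, 1+mincoin(0)=1+0=1) = 1
mincoin(10) = min(1+mincoin(9)=1+1=2, 1+mincoin(4)=1+4=5, 1+mincoin(3)=1+3=4, 1+mincoin(1)=1+1=2) = 2
mincoin(11) = min(1+mincoin(10)=1+2=3, 1+mincoin(5)=1+5=6, 1+mincoin(4)=1+4=5, 1+mincoin(2)=1+2=3) = 3
mincoin(12) = min(1+mincoin(11)=1+3=4, 1+mincoin(6)=1+1=2, 1+mincoin(5)=1+5=6, 1+mincoin(3)=1+3=4) = 2
mincoin(13) = min(1+mincoin(12)=1+2=3, 1+mincoin(7)=1+1=2, 1+mincoin(6)=1+1=2, 1+mincoin(4)=1+4=5, 1+mincoin(0)=1+0=1) = 1
mincoin(14) = min(1+mincoin(13)=1+1=2, 1+mincoin(8)=1+2=3, 1+mincoin(7)=1+1=2, 1+mincoin(5)=1+5=6, 1+mincoin(1)=1+1=2) = 2
mincoin(15) = min(1+mincoin(14)=1+2=3, 1+mincoin(9)=1+1=2, 1+mincoin(8)=1+2=3, 1+mincoin(6)=1+1=2, 1+mincoin(2)=1+2=3) = 2
mincoin(16) = min(1+mincoin(15)=1+2=3, 1+mincoin(10)=1+2=3, 1+mincoin(9)=1+1=2, 1+mincoin(7)=1+1=2, 1+mincoin(3)=1+3=4) = 2
mincoin(17) = min(1+mincoin(16)=1+2=3, 1+mincoin(11)=1+3=4, 1+mincoin(10)=1+2=3, 1+mincoin(8)=1+2=3, 1+mincoin(4)=1+4=5) = 3
mincoin(18) = min(1+mincoin(17)=1+3=4, 1+mincoin(12)=1+2=3, 1+mincoin(11)=1+3=4, 1+mincoin(9)=1+1=2, 1+mincoin(5)=1+5=6) = 2
mincoin(19) = min(1+mincoin(18)=1+2=3, 1+mincoin(13)=1+1=2, 1+mincoin(12)=1+2=3, 1+mincoin(10)=1+2=3, 1+mincoin(6)=1+1=2) = 2
mincoin(20) = min(1+mincoin(19)=1+2=3, 1+mincoin(14)=1+2=3, 1+mincoin(13)=1+1=2, 1+mincoin(11)=1+3=4, 1+mincoin(7)=1+1=2) = 2
mincoin(21) = min(1+mincoin(20)=1+2=3, 1+mincoin(15)=1+2=3, 1+mincoin(14)=1+2=3, 1+mincoin(12)=1+2=3, 1+mincoin(8)=1+2=3) = 3
mincoin(22) = min(1+mincoin(21)=1+3=4, 1+mincoin(16)=1+2=3, 1+mincoin(15)=1+2=3, 1+mincoin(13)=1+1=2, 1+mincoin(9)=1+1=2) = 2
mincoin(23) = min(1+mincoin(22)=1+2=3, 1+mincoin(17)=1+3=4, 1+mincoin(16)=1+2=3, 1+mincoin(14)=1+2=3, 1+mincoin(10)=1+2=3) = 3
mincoin(24) = min(1+mincoin(23)=1+3=4, 1+mincoin(18)=1+2=3, 1+mincoin(17)=1+3=4, 1+mincoin(15)=1+2=3, 1+mincoin(11)=1+3=4) = 3
mincoin(25) = min(1+mincoin(24)=1+3=4, 1+mincoin(19)=1+2=3, 1+mincoin(18)=1+2=3, 1+mincoin(16)=1+2=3, 1+mincoin(12)=1+2=3) = 3
mincoin(26) = min(1+mincoin(25)=1+3=4, 1+mincoin(20)=1+2=3, 1+mincoin(19)=1+2=3, 1+mincoin(17)=1+3=4, 1+mincoin(13)=1+1=2) = 2
mincoin(27) = min(1+mincoin(26)=1+2=3, 1+mincoin(21)=1+3=4, 1+mincoin(20)=1+2=3, 1+mincoin(18)=1+2=3, 1+mincoin(14)=1+2=3) = 3
mincoin(28) = min(1+mincoin(27)=1+3=4, 1+mincoin(22)=1+2=3, 1+mincoin(21)=1+3=4, 1+mincoin(19)=1+2=3, 1+mincoin(15)=1+2=3) = 3
mincoin(29) = min(1+mincoin(28)=1+3=4, 1+mincoin(23)=1+3=4, 1+mincoin(22)=1+2=3, 1+mincoin(20)=1+2=3, 1+mincoin(16)=1+2=3) = 3

3


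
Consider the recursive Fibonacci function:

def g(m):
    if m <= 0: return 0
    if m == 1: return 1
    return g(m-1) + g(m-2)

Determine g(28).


Computing g(28) bottom-up:
g(0) = 0
g(1) = 1
g(2) = g(1) + g(0) = 1 + 0 = 1
g(3) = g(2) + g(1) = 1 + 1 = 2
g(4) = g(3) + g(2) = 2 + 1 = 3
g(5) = g(4) + g(3) = 3 + 2 = 5
g(6) = g(5) + g(4) = 5 + 3 = 8
g(7) = g(6) + g(5) = 8 + 5 = 13
g(8) = g(7) + g(6) = 13 + 8 = 21
g(9) = g(8) + g(7) = 21 + 13 = 34
g(10) = g(9) + g(8) = 34 + 21 = 55
g(11) = g(10) + g(9) = 55 + 34 = 89
g(12) = g(11) + g(10) = 89 + 55 = 144
g(13) = g(12) + g(11) = 144 + 89 = 233
g(14) = g(13) + g(12) = 233 + 144 = 377
g(15) = g(14) + g(13) = 377 + 233 = 610
g(16) = g(15) + g(14) = 610 + 377 = 987
g(17) = g(16) + g(15) = 987 + 610 = 1597
g(18) = g(17) + g(16) = 1597 + 987 = 2584
g(19) = g(18) + g(17) = 2584 + 1597 = 4181
g(20) = g(19) + g(18) = 4181 + 2584 = 6765
g(21) = g(20) + g(19) = 6765 + 4181 = 10946
g(22) = g(21) + g(20) = 10946 + 6765 = 17711
g(23) = g(22) + g(21) = 17711 + 10946 = 28657
g(24) = g(23) + g(22) = 28657 + 17711 = 46368
g(25) = g(24) + g(23) = 46368 + 28657 = 75025
g(26) = g(25) + g(24) = 75025 + 46368 = 121393
g(27) = g(26) + g(25) = 121393 + 75025 = 196418
g(28) = g(27) + g(26) = 196418 + 121393 = 317811

317811


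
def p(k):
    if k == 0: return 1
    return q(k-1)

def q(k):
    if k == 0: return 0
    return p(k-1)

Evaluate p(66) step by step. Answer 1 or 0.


p(66) = q(65)
q(65) = p(64)
p(64) = q(63)
q(63) = p(62)
p(62) = q(61)
q(61) = p(60)
p(60) = q(59)
q(59) = p(58)
p(58) = q(57)
q(57) = p(56)
p(56) = q(55)
q(55) = p(54)
p(54) = q(53)
q(53) = p(52)
p(52) = q(51)
q(51) = p(50)
p(50) = q(49)
q(49) = p(48)
p(48) = q(47)
q(47) = p(46)
p(46) = q(45)
q(45) = p(44)
p(44) = q(43)
q(43) = p(42)
p(42) = q(41)
q(41) = p(40)
p(40) = q(39)
q(39) = p(38)
p(38) = q(37)
q(37) = p(36)
p(36) = q(35)
q(35) = p(34)
p(34) = q(33)
q(33) = p(32)
p(32) = q(31)
q(31) = p(30)
p(30) = q(29)
q(29) = p(28)
p(28) = q(27)
q(27) = p(26)
p(26) = q(25)
q(25) = p(24)
p(24) = q(23)
q(23) = p(22)
p(22) = q(21)
q(21) = p(20)
p(20) = q(19)
q(19) = p(18)
p(18) = q(17)
q(17) = p(16)
p(16) = q(15)
q(15) = p(14)
p(14) = q(13)
q(13) = p(12)
p(12) = q(11)
q(11) = p(10)
p(10) = q(9)
q(9) = p(8)
p(8) = q(7)
q(7) = p(6)
p(6) = q(5)
q(5) = p(4)
p(4) = q(3)
q(3) = p(2)
p(2) = q(1)
q(1) = p(0)
p(0) = 1  (base case)
Result: 1

1


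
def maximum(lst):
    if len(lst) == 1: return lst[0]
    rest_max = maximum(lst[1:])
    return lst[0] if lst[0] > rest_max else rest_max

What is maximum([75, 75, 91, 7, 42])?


maximum([75, 75, 91, 7, 42]): compare 75 with maximum([75, 91, 7, 42])
maximum([75, 91, 7, 42]): compare 75 with maximum([91, 7, 42])
maximum([91, 7, 42]): compare 91 with maximum([7, 42])
maximum([7, 42]): compare 7 with maximum([42])
maximum([42]) = 42  (base case)
Compare 7 with 42 -> 42
Compare 91 with 42 -> 91
Compare 75 with 91 -> 91
Compare 75 with 91 -> 91

91


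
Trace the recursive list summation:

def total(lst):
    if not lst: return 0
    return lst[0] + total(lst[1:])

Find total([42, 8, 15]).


total([42, 8, 15]) = 42 + total([8, 15])
total([8, 15]) = 8 + total([15])
total([15]) = 15 + total([])
total([]) = 0  (base case)
Total: 42 + 8 + 15 + 0 = 65

65


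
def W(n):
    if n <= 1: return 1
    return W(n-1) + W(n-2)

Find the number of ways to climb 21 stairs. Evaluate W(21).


Building up from base cases:
W(0) = 1
W(1) = 1
W(2) = W(1) + W(0) = 1 + 1 = 2
W(3) = W(2) + W(1) = 2 + 1 = 3
W(4) = W(3) + W(2) = 3 + 2 = 5
W(5) = W(4) + W(3) = 5 + 3 = 8
W(6) = W(5) + W(4) = 8 + 5 = 13
W(7) = W(6) + W(5) = 13 + 8 = 21
W(8) = W(7) + W(6) = 21 + 13 = 34
W(9) = W(8) + W(7) = 34 + 21 = 55
W(10) = W(9) + W(8) = 55 + 34 = 89
W(11) = W(10) + W(9) = 89 + 55 = 144
W(12) = W(11) + W(10) = 144 + 89 = 233
W(13) = W(12) + W(11) = 233 + 144 = 377
W(14) = W(13) + W(12) = 377 + 233 = 610
W(15) = W(14) + W(13) = 610 + 377 = 987
W(16) = W(15) + W(14) = 987 + 610 = 1597
W(17) = W(16) + W(15) = 1597 + 987 = 2584
W(18) = W(17) + W(16) = 2584 + 1597 = 4181
W(19) = W(18) + W(17) = 4181 + 2584 = 6765
W(20) = W(19) + W(18) = 6765 + 4181 = 10946
W(21) = W(20) + W(19) = 10946 + 6765 = 17711

17711


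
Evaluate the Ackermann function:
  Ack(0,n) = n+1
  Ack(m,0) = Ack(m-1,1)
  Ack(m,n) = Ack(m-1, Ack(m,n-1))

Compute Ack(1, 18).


Ack(1, 18) = Ack(0, Ack(1, 17))
  Ack(1, 17) = Ack(0, Ack(1, 16))
    Ack(1, 16) = Ack(0, Ack(1, 15))
      Ack(1, 15) = Ack(0, Ack(1, 14))
        Ack(1, 14) = Ack(0, Ack(1, 13))
          Ack(1, 13) = Ack(0, Ack(1, 12))
          Ack(1, 12) = Ack(0, Ack(1, 11))
          Ack(1, 11) = Ack(0, Ack(1, 10))
          Ack(1, 10) = Ack(0, Ack(1, 9))
          Ack(1, 9) = Ack(0, Ack(1, 8))
          Ack(1, 8) = Ack(0, Ack(1, 7))
          Ack(1, 7) = Ack(0, Ack(1, 6))
          Ack(1, 6) = Ack(0, Ack(1, 5))
          Ack(1, 5) = Ack(0, Ack(1, 4))
          Ack(1, 4) = Ack(0, Ack(1, 3))
          Ack(1, 3) = Ack(0, Ack(1, 2))
          Ack(1, 2) = Ack(0, Ack(1, 1))
          Ack(1, 1) = Ack(0, Ack(1, 0))
          Ack(1, 0) = Ack(0, 1)
          Ack(0, 1) = 2
            = Ack(0, 2)
          Ack(0, 2) = 3
            = Ack(0, 3)
          Ack(0, 3) = 4
            = Ack(0, 4)
... (trace truncated)
Result: Ack(1, 18) = 20

20


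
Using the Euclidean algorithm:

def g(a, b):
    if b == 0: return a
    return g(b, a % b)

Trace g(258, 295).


g(258, 295) = g(295, 258)
g(295, 258) = g(258, 37)
g(258, 37) = g(37, 36)
g(37, 36) = g(36, 1)
g(36, 1) = g(1, 0)
g(1, 0) = 1  (base case)

1


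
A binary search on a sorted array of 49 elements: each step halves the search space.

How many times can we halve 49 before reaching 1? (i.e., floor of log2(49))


49 / 2 = 24
24 / 2 = 12
12 / 2 = 6
6 / 2 = 3
3 / 2 = 1
Reached 1 after 5 halvings

5


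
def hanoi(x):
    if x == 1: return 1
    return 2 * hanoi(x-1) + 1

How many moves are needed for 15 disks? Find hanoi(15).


hanoi(15) = 2 * hanoi(14) + 1
hanoi(14) = 2 * hanoi(13) + 1
hanoi(13) = 2 * hanoi(12) + 1
hanoi(12) = 2 * hanoi(11) + 1
hanoi(11) = 2 * hanoi(10) + 1
hanoi(10) = 2 * hanoi(9) + 1
hanoi(9) = 2 * hanoi(8) + 1
hanoi(8) = 2 * hanoi(7) + 1
hanoi(7) = 2 * hanoi(6) + 1
hanoi(6) = 2 * hanoi(5) + 1
hanoi(5) = 2 * hanoi(4) + 1
hanoi(4) = 2 * hanoi(3) + 1
hanoi(3) = 2 * hanoi(2) + 1
hanoi(2) = 2 * hanoi(1) + 1
hanoi(1) = 1  (base case)
hanoi(2) = 2 * 1 + 1 = 3
hanoi(3) = 2 * 3 + 1 = 7
hanoi(4) = 2 * 7 + 1 = 15
hanoi(5) = 2 * 15 + 1 = 31
hanoi(6) = 2 * 31 + 1 = 63
hanoi(7) = 2 * 63 + 1 = 127
hanoi(8) = 2 * 127 + 1 = 255
hanoi(9) = 2 * 255 + 1 = 511
hanoi(10) = 2 * 511 + 1 = 1023
hanoi(11) = 2 * 1023 + 1 = 2047
hanoi(12) = 2 * 2047 + 1 = 4095
hanoi(13) = 2 * 4095 + 1 = 8191
hanoi(14) = 2 * 8191 + 1 = 16383
hanoi(15) = 2 * 16383 + 1 = 32767

32767


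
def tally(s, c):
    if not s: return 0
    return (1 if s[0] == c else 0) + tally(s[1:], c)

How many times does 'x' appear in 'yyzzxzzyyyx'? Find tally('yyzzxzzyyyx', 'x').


s[0]='y' != 'x' -> 0
s[0]='y' != 'x' -> 0
s[0]='z' != 'x' -> 0
s[0]='z' != 'x' -> 0
s[0]='x' == 'x' -> 1
s[0]='z' != 'x' -> 0
s[0]='z' != 'x' -> 0
s[0]='y' != 'x' -> 0
s[0]='y' != 'x' -> 0
s[0]='y' != 'x' -> 0
s[0]='x' == 'x' -> 1
Sum: 0 + 0 + 0 + 0 + 1 + 0 + 0 + 0 + 0 + 0 + 1 = 2

2


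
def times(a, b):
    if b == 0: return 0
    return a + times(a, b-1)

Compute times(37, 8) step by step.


times(37, 8) = 37 + times(37, 7)
times(37, 7) = 37 + times(37, 6)
times(37, 6) = 37 + times(37, 5)
times(37, 5) = 37 + times(37, 4)
times(37, 4) = 37 + times(37, 3)
times(37, 3) = 37 + times(37, 2)
times(37, 2) = 37 + times(37, 1)
times(37, 1) = 37 + times(37, 0)
times(37, 0) = 0  (base case)
Total: 37 + 37 + 37 + 37 + 37 + 37 + 37 + 37 + 0 = 296

296


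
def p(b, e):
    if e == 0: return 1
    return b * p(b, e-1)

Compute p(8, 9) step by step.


p(8, 9)
= 8 * p(8, 8)
= 8 * 8 * p(8, 7)
= 8 * 8 * 8 * p(8, 6)
= 8 * 8 * 8 * 8 * p(8, 5)
= 8 * 8 * 8 * 8 * 8 * p(8, 4)
= 8 * 8 * 8 * 8 * 8 * 8 * p(8, 3)
= 8 * 8 * 8 * 8 * 8 * 8 * 8 * p(8, 2)
= 8 * 8 * 8 * 8 * 8 * 8 * 8 * 8 * p(8, 1)
= 8 * 8 * 8 * 8 * 8 * 8 * 8 * 8 * 8 * p(8, 0)
= 8 * 8 * 8 * 8 * 8 * 8 * 8 * 8 * 8 * 1
= 134217728

134217728


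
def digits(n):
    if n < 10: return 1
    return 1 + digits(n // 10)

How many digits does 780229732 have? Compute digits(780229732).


digits(780229732) = 1 + digits(78022973)
digits(78022973) = 1 + digits(7802297)
digits(7802297) = 1 + digits(780229)
digits(780229) = 1 + digits(78022)
digits(78022) = 1 + digits(7802)
digits(7802) = 1 + digits(780)
digits(780) = 1 + digits(78)
digits(78) = 1 + digits(7)
digits(7) = 1  (base case: 7 < 10)
Unwinding: 1 + 1 + 1 + 1 + 1 + 1 + 1 + 1 + 1 = 9

9


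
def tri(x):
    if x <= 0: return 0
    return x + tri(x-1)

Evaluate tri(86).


tri(86)
= 86 + 85 + 84 + 83 + 82 + 81 + 80 + 79 + 78 + 77 + 76 + 75 + 74 + 73 + 72 + 71 + 70 + 69 + 68 + 67 + 66 + 65 + 64 + 63 + 62 + 61 + 60 + 59 + 58 + 57 + 56 + 55 + 54 + 53 + 52 + 51 + 50 + 49 + 48 + 47 + 46 + 45 + 44 + 43 + 42 + 41 + 40 + 39 + 38 + 37 + 36 + 35 + 34 + 33 + 32 + 31 + 30 + 29 + 28 + 27 + 26 + 25 + 24 + 23 + 22 + 21 + 20 + 19 + 18 + 17 + 16 + 15 + 14 + 13 + 12 + 11 + 10 + 9 + 8 + 7 + 6 + 5 + 4 + 3 + 2 + 1 + tri(0)
= 86 + 85 + 84 + 83 + 82 + 81 + 80 + 79 + 78 + 77 + 76 + 75 + 74 + 73 + 72 + 71 + 70 + 69 + 68 + 67 + 66 + 65 + 64 + 63 + 62 + 61 + 60 + 59 + 58 + 57 + 56 + 55 + 54 + 53 + 52 + 51 + 50 + 49 + 48 + 47 + 46 + 45 + 44 + 43 + 42 + 41 + 40 + 39 + 38 + 37 + 36 + 35 + 34 + 33 + 32 + 31 + 30 + 29 + 28 + 27 + 26 + 25 + 24 + 23 + 22 + 21 + 20 + 19 + 18 + 17 + 16 + 15 + 14 + 13 + 12 + 11 + 10 + 9 + 8 + 7 + 6 + 5 + 4 + 3 + 2 + 1 + 0
= 3741

3741


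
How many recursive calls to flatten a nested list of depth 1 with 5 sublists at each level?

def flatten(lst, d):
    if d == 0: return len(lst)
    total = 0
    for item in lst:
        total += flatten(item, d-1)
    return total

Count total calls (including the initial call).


At depth 0 (root): 1 call
At depth 1: each of 1 parents calls flatten on 5 children = 5 calls
Total: 1 + 5 = 6

6


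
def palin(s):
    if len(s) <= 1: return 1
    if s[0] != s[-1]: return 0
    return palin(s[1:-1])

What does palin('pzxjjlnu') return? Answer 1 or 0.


palin('pzxjjlnu'): s[0]='p' != s[-1]='u' -> return 0
Result: 0 (not a palindrome)

0


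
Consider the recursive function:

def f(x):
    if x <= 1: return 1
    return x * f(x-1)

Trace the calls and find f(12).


f(12)
= 12 * f(11)
= 12 * 11 * f(10)
= 12 * 11 * 10 * f(9)
= 12 * 11 * 10 * 9 * f(8)
= 12 * 11 * 10 * 9 * 8 * f(7)
= 12 * 11 * 10 * 9 * 8 * 7 * f(6)
= 12 * 11 * 10 * 9 * 8 * 7 * 6 * f(5)
= 12 * 11 * 10 * 9 * 8 * 7 * 6 * 5 * f(4)
= 12 * 11 * 10 * 9 * 8 * 7 * 6 * 5 * 4 * f(3)
= 12 * 11 * 10 * 9 * 8 * 7 * 6 * 5 * 4 * 3 * f(2)
= 12 * 11 * 10 * 9 * 8 * 7 * 6 * 5 * 4 * 3 * 2 * f(1)
= 12 * 11 * 10 * 9 * 8 * 7 * 6 * 5 * 4 * 3 * 2 * 1
= 479001600

479001600


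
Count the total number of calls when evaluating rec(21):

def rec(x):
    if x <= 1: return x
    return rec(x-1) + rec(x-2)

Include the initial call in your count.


Let C(n) = total calls for rec(n)
C(0) = 1, C(1) = 1
C(2) = 1 + C(1) + C(0) = 1 + 1 + 1 = 3
C(3) = 1 + C(2) + C(1) = 1 + 3 + 1 = 5
C(4) = 1 + C(3) + C(2) = 1 + 5 + 3 = 9
C(5) = 1 + C(4) + C(3) = 1 + 9 + 5 = 15
C(6) = 1 + C(5) + C(4) = 1 + 15 + 9 = 25
C(7) = 1 + C(6) + C(5) = 1 + 25 + 15 = 41
C(8) = 1 + C(7) + C(6) = 1 + 41 + 25 = 67
C(9) = 1 + C(8) + C(7) = 1 + 67 + 41 = 109
C(10) = 1 + C(9) + C(8) = 1 + 109 + 67 = 177
C(11) = 1 + C(10) + C(9) = 1 + 177 + 109 = 287
C(12) = 1 + C(11) + C(10) = 1 + 287 + 177 = 465
C(13) = 1 + C(12) + C(11) = 1 + 465 + 287 = 753
C(14) = 1 + C(13) + C(12) = 1 + 753 + 465 = 1219
C(15) = 1 + C(14) + C(13) = 1 + 1219 + 753 = 1973
C(16) = 1 + C(15) + C(14) = 1 + 1973 + 1219 = 3193
C(17) = 1 + C(16) + C(15) = 1 + 3193 + 1973 = 5167
C(18) = 1 + C(17) + C(16) = 1 + 5167 + 3193 = 8361
C(19) = 1 + C(18) + C(17) = 1 + 8361 + 5167 = 13529
C(20) = 1 + C(19) + C(18) = 1 + 13529 + 8361 = 21891
C(21) = 1 + C(20) + C(19) = 1 + 21891 + 13529 = 35421

35421


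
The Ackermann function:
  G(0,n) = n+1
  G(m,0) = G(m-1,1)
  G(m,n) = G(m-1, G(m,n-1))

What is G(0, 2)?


G(0, 2) = 3
Result: G(0, 2) = 3

3


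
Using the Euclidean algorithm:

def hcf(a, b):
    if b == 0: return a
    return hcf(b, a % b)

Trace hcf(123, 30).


hcf(123, 30) = hcf(30, 3)
hcf(30, 3) = hcf(3, 0)
hcf(3, 0) = 3  (base case)

3


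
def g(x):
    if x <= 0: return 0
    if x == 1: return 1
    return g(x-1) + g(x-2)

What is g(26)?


Computing g(26) bottom-up:
g(0) = 0
g(1) = 1
g(2) = g(1) + g(0) = 1 + 0 = 1
g(3) = g(2) + g(1) = 1 + 1 = 2
g(4) = g(3) + g(2) = 2 + 1 = 3
g(5) = g(4) + g(3) = 3 + 2 = 5
g(6) = g(5) + g(4) = 5 + 3 = 8
g(7) = g(6) + g(5) = 8 + 5 = 13
g(8) = g(7) + g(6) = 13 + 8 = 21
g(9) = g(8) + g(7) = 21 + 13 = 34
g(10) = g(9) + g(8) = 34 + 21 = 55
g(11) = g(10) + g(9) = 55 + 34 = 89
g(12) = g(11) + g(10) = 89 + 55 = 144
g(13) = g(12) + g(11) = 144 + 89 = 233
g(14) = g(13) + g(12) = 233 + 144 = 377
g(15) = g(14) + g(13) = 377 + 233 = 610
g(16) = g(15) + g(14) = 610 + 377 = 987
g(17) = g(16) + g(15) = 987 + 610 = 1597
g(18) = g(17) + g(16) = 1597 + 987 = 2584
g(19) = g(18) + g(17) = 2584 + 1597 = 4181
g(20) = g(19) + g(18) = 4181 + 2584 = 6765
g(21) = g(20) + g(19) = 6765 + 4181 = 10946
g(22) = g(21) + g(20) = 10946 + 6765 = 17711
g(23) = g(22) + g(21) = 17711 + 10946 = 28657
g(24) = g(23) + g(22) = 28657 + 17711 = 46368
g(25) = g(24) + g(23) = 46368 + 28657 = 75025
g(26) = g(25) + g(24) = 75025 + 46368 = 121393

121393


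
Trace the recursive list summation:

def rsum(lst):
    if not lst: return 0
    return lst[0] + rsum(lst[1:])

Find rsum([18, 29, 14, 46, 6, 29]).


rsum([18, 29, 14, 46, 6, 29]) = 18 + rsum([29, 14, 46, 6, 29])
rsum([29, 14, 46, 6, 29]) = 29 + rsum([14, 46, 6, 29])
rsum([14, 46, 6, 29]) = 14 + rsum([46, 6, 29])
rsum([46, 6, 29]) = 46 + rsum([6, 29])
rsum([6, 29]) = 6 + rsum([29])
rsum([29]) = 29 + rsum([])
rsum([]) = 0  (base case)
Total: 18 + 29 + 14 + 46 + 6 + 29 + 0 = 142

142


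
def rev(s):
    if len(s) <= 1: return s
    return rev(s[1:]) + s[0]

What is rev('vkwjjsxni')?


rev('vkwjjsxni') = rev('kwjjsxni') + 'v'
rev('kwjjsxni') = rev('wjjsxni') + 'k'
rev('wjjsxni') = rev('jjsxni') + 'w'
rev('jjsxni') = rev('jsxni') + 'j'
rev('jsxni') = rev('sxni') + 'j'
rev('sxni') = rev('xni') + 's'
rev('xni') = rev('ni') + 'x'
rev('ni') = rev('i') + 'n'
rev('i') = 'i'  (base case)
Concatenating: 'i' + 'n' + 'x' + 's' + 'j' + 'j' + 'w' + 'k' + 'v' = 'inxsjjwkv'

inxsjjwkv


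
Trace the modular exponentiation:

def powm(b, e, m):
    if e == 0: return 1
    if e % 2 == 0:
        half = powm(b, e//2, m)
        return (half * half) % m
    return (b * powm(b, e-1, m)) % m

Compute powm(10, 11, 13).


powm(10, 11, 13): e is odd, compute powm(10, 10, 13)
  powm(10, 10, 13): e is even, compute powm(10, 5, 13)
    powm(10, 5, 13): e is odd, compute powm(10, 4, 13)
      powm(10, 4, 13): e is even, compute powm(10, 2, 13)
        powm(10, 2, 13): e is even, compute powm(10, 1, 13)
          powm(10, 1, 13): e is odd, compute powm(10, 0, 13)
          powm(10, 0, 13) = 1
          (10 * 1) % 13 = 10
        half=10, (10*10) % 13 = 9
      half=9, (9*9) % 13 = 3
    (10 * 3) % 13 = 4
  half=4, (4*4) % 13 = 3
(10 * 3) % 13 = 4

4


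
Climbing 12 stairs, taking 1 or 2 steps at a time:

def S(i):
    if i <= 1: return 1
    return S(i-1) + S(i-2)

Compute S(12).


Building up from base cases:
S(0) = 1
S(1) = 1
S(2) = S(1) + S(0) = 1 + 1 = 2
S(3) = S(2) + S(1) = 2 + 1 = 3
S(4) = S(3) + S(2) = 3 + 2 = 5
S(5) = S(4) + S(3) = 5 + 3 = 8
S(6) = S(5) + S(4) = 8 + 5 = 13
S(7) = S(6) + S(5) = 13 + 8 = 21
S(8) = S(7) + S(6) = 21 + 13 = 34
S(9) = S(8) + S(7) = 34 + 21 = 55
S(10) = S(9) + S(8) = 55 + 34 = 89
S(11) = S(10) + S(9) = 89 + 55 = 144
S(12) = S(11) + S(10) = 144 + 89 = 233

233


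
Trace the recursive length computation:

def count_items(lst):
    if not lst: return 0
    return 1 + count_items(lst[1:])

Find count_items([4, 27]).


count_items([4, 27]) = 1 + count_items([27])
count_items([27]) = 1 + count_items([])
count_items([]) = 0  (base case)
Unwinding: 1 + 1 + 0 = 2

2


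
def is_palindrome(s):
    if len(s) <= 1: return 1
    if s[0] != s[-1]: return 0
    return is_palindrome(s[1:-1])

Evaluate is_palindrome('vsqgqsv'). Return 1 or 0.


is_palindrome('vsqgqsv'): s[0]='v' == s[-1]='v' -> check is_palindrome('sqgqs')
is_palindrome('sqgqs'): s[0]='s' == s[-1]='s' -> check is_palindrome('qgq')
is_palindrome('qgq'): s[0]='q' == s[-1]='q' -> check is_palindrome('g')
is_palindrome('g'): len <= 1 -> return 1  (base case)
Result: 1 (palindrome)

1


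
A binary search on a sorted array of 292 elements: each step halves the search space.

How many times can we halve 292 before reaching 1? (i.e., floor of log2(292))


292 / 2 = 146
146 / 2 = 73
73 / 2 = 36
36 / 2 = 18
18 / 2 = 9
9 / 2 = 4
4 / 2 = 2
2 / 2 = 1
Reached 1 after 8 halvings

8


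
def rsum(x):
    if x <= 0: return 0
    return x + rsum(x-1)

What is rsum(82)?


rsum(82)
= 82 + 81 + 80 + 79 + 78 + 77 + 76 + 75 + 74 + 73 + 72 + 71 + 70 + 69 + 68 + 67 + 66 + 65 + 64 + 63 + 62 + 61 + 60 + 59 + 58 + 57 + 56 + 55 + 54 + 53 + 52 + 51 + 50 + 49 + 48 + 47 + 46 + 45 + 44 + 43 + 42 + 41 + 40 + 39 + 38 + 37 + 36 + 35 + 34 + 33 + 32 + 31 + 30 + 29 + 28 + 27 + 26 + 25 + 24 + 23 + 22 + 21 + 20 + 19 + 18 + 17 + 16 + 15 + 14 + 13 + 12 + 11 + 10 + 9 + 8 + 7 + 6 + 5 + 4 + 3 + 2 + 1 + rsum(0)
= 82 + 81 + 80 + 79 + 78 + 77 + 76 + 75 + 74 + 73 + 72 + 71 + 70 + 69 + 68 + 67 + 66 + 65 + 64 + 63 + 62 + 61 + 60 + 59 + 58 + 57 + 56 + 55 + 54 + 53 + 52 + 51 + 50 + 49 + 48 + 47 + 46 + 45 + 44 + 43 + 42 + 41 + 40 + 39 + 38 + 37 + 36 + 35 + 34 + 33 + 32 + 31 + 30 + 29 + 28 + 27 + 26 + 25 + 24 + 23 + 22 + 21 + 20 + 19 + 18 + 17 + 16 + 15 + 14 + 13 + 12 + 11 + 10 + 9 + 8 + 7 + 6 + 5 + 4 + 3 + 2 + 1 + 0
= 3403

3403


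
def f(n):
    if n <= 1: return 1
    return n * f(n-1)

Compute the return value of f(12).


f(12)
= 12 * f(11)
= 12 * 11 * f(10)
= 12 * 11 * 10 * f(9)
= 12 * 11 * 10 * 9 * f(8)
= 12 * 11 * 10 * 9 * 8 * f(7)
= 12 * 11 * 10 * 9 * 8 * 7 * f(6)
= 12 * 11 * 10 * 9 * 8 * 7 * 6 * f(5)
= 12 * 11 * 10 * 9 * 8 * 7 * 6 * 5 * f(4)
= 12 * 11 * 10 * 9 * 8 * 7 * 6 * 5 * 4 * f(3)
= 12 * 11 * 10 * 9 * 8 * 7 * 6 * 5 * 4 * 3 * f(2)
= 12 * 11 * 10 * 9 * 8 * 7 * 6 * 5 * 4 * 3 * 2 * f(1)
= 12 * 11 * 10 * 9 * 8 * 7 * 6 * 5 * 4 * 3 * 2 * 1
= 479001600

479001600


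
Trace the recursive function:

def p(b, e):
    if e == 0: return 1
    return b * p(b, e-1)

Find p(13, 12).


p(13, 12)
= 13 * p(13, 11)
= 13 * 13 * p(13, 10)
= 13 * 13 * 13 * p(13, 9)
= 13 * 13 * 13 * 13 * p(13, 8)
= 13 * 13 * 13 * 13 * 13 * p(13, 7)
= 13 * 13 * 13 * 13 * 13 * 13 * p(13, 6)
= 13 * 13 * 13 * 13 * 13 * 13 * 13 * p(13, 5)
= 13 * 13 * 13 * 13 * 13 * 13 * 13 * 13 * p(13, 4)
= 13 * 13 * 13 * 13 * 13 * 13 * 13 * 13 * 13 * p(13, 3)
= 13 * 13 * 13 * 13 * 13 * 13 * 13 * 13 * 13 * 13 * p(13, 2)
= 13 * 13 * 13 * 13 * 13 * 13 * 13 * 13 * 13 * 13 * 13 * p(13, 1)
= 13 * 13 * 13 * 13 * 13 * 13 * 13 * 13 * 13 * 13 * 13 * 13 * p(13, 0)
= 13 * 13 * 13 * 13 * 13 * 13 * 13 * 13 * 13 * 13 * 13 * 13 * 1
= 23298085122481

23298085122481


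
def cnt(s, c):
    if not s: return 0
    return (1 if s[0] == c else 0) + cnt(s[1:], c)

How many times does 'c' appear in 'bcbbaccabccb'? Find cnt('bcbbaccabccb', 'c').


s[0]='b' != 'c' -> 0
s[0]='c' == 'c' -> 1
s[0]='b' != 'c' -> 0
s[0]='b' != 'c' -> 0
s[0]='a' != 'c' -> 0
s[0]='c' == 'c' -> 1
s[0]='c' == 'c' -> 1
s[0]='a' != 'c' -> 0
s[0]='b' != 'c' -> 0
s[0]='c' == 'c' -> 1
s[0]='c' == 'c' -> 1
s[0]='b' != 'c' -> 0
Sum: 0 + 1 + 0 + 0 + 0 + 1 + 1 + 0 + 0 + 1 + 1 + 0 = 5

5


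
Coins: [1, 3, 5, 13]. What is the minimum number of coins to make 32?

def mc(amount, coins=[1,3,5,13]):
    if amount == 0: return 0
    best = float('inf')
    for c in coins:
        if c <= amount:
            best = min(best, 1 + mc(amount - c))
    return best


Building up with DP:
mc(0) = 0
mc(1) = min(1+mc(0)=1+0=1) = 1
mc(2) = min(1+mc(1)=1+1=2) = 2
mc(3) = min(1+mc(2)=1+2=3, 1+mc(0)=1+0=1) = 1
mc(4) = min(1+mc(3)=1+1=2, 1+mc(1)=1+1=2) = 2
mc(5) = min(1+mc(4)=1+2=3, 1+mc(2)=1+2=3, 1+mc(0)=1+0=1) = 1
mc(6) = min(1+mc(5)=1+1=2, 1+mc(3)=1+1=2, 1+mc(1)=1+1=2) = 2
mc(7) = min(1+mc(6)=1+2=3, 1+mc(4)=1+2=3, 1+mc(2)=1+2=3) = 3
mc(8) = min(1+mc(7)=1+3=4, 1+mc(5)=1+1=2, 1+mc(3)=1+1=2) = 2
mc(9) = min(1+mc(8)=1+2=3, 1+mc(6)=1+2=3, 1+mc(4)=1+2=3) = 3
mc(10) = min(1+mc(9)=1+3=4, 1+mc(7)=1+3=4, 1+mc(5)=1+1=2) = 2
mc(11) = min(1+mc(10)=1+2=3, 1+mc(8)=1+2=3, 1+mc(6)=1+2=3) = 3
mc(12) = min(1+mc(11)=1+3=4, 1+mc(9)=1+3=4, 1+mc(7)=1+3=4) = 4
mc(13) = min(1+mc(12)=1+4=5, 1+mc(10)=1+2=3, 1+mc(8)=1+2=3, 1+mc(0)=1+0=1) = 1
mc(14) = min(1+mc(13)=1+1=2, 1+mc(11)=1+3=4, 1+mc(9)=1+3=4, 1+mc(1)=1+1=2) = 2
mc(15) = min(1+mc(14)=1+2=3, 1+mc(12)=1+4=5, 1+mc(10)=1+2=3, 1+mc(2)=1+2=3) = 3
mc(16) = min(1+mc(15)=1+3=4, 1+mc(13)=1+1=2, 1+mc(11)=1+3=4, 1+mc(3)=1+1=2) = 2
mc(17) = min(1+mc(16)=1+2=3, 1+mc(14)=1+2=3, 1+mc(12)=1+4=5, 1+mc(4)=1+2=3) = 3
mc(18) = min(1+mc(17)=1+3=4, 1+mc(15)=1+3=4, 1+mc(13)=1+1=2, 1+mc(5)=1+1=2) = 2
mc(19) = min(1+mc(18)=1+2=3, 1+mc(16)=1+2=3, 1+mc(14)=1+2=3, 1+mc(6)=1+2=3) = 3
mc(20) = min(1+mc(19)=1+3=4, 1+mc(17)=1+3=4, 1+mc(15)=1+3=4, 1+mc(7)=1+3=4) = 4
mc(21) = min(1+mc(20)=1+4=5, 1+mc(18)=1+2=3, 1+mc(16)=1+2=3, 1+mc(8)=1+2=3) = 3
mc(22) = min(1+mc(21)=1+3=4, 1+mc(19)=1+3=4, 1+mc(17)=1+3=4, 1+mc(9)=1+3=4) = 4
mc(23) = min(1+mc(22)=1+4=5, 1+mc(20)=1+4=5, 1+mc(18)=1+2=3, 1+mc(10)=1+2=3) = 3
mc(24) = min(1+mc(23)=1+3=4, 1+mc(21)=1+3=4, 1+mc(19)=1+3=4, 1+mc(11)=1+3=4) = 4
mc(25) = min(1+mc(24)=1+4=5, 1+mc(22)=1+4=5, 1+mc(20)=1+4=5, 1+mc(12)=1+4=5) = 5
mc(26) = min(1+mc(25)=1+5=6, 1+mc(23)=1+3=4, 1+mc(21)=1+3=4, 1+mc(13)=1+1=2) = 2
mc(27) = min(1+mc(26)=1+2=3, 1+mc(24)=1+4=5, 1+mc(22)=1+4=5, 1+mc(14)=1+2=3) = 3
mc(28) = min(1+mc(27)=1+3=4, 1+mc(25)=1+5=6, 1+mc(23)=1+3=4, 1+mc(15)=1+3=4) = 4
mc(29) = min(1+mc(28)=1+4=5, 1+mc(26)=1+2=3, 1+mc(24)=1+4=5, 1+mc(16)=1+2=3) = 3
mc(30) = min(1+mc(29)=1+3=4, 1+mc(27)=1+3=4, 1+mc(25)=1+5=6, 1+mc(17)=1+3=4) = 4
mc(31) = min(1+mc(30)=1+4=5, 1+mc(28)=1+4=5, 1+mc(26)=1+2=3, 1+mc(18)=1+2=3) = 3
mc(32) = min(1+mc(31)=1+3=4, 1+mc(29)=1+3=4, 1+mc(27)=1+3=4, 1+mc(19)=1+3=4) = 4

4
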